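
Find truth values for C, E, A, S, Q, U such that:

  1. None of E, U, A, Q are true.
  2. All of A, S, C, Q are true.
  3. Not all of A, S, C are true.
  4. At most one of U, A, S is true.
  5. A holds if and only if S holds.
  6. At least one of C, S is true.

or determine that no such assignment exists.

Case A = True:
  Constraint (1) is violated (A=T) — contradiction.
Case A = False:
  Constraint (2) is violated (A=F) — contradiction.
Both cases fail — unsatisfiable.

No satisfying assignment exists.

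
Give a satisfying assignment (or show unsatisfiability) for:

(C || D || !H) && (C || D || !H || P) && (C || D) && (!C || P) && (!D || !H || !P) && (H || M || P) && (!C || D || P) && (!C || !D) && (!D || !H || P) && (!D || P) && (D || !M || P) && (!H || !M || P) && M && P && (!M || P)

D: True, H: False, C: False, M: True, P: True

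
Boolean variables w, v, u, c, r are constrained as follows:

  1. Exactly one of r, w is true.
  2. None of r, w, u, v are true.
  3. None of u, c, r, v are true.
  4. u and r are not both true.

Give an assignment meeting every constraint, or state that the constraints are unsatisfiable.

Case w = True:
  Constraint (2) is violated (w=T) — contradiction.
Case w = False:
  (1) with w=F forces r = True.
  Constraint (2) is violated (r=T) — contradiction.
Both cases fail — unsatisfiable.

Unsatisfiable — no assignment works.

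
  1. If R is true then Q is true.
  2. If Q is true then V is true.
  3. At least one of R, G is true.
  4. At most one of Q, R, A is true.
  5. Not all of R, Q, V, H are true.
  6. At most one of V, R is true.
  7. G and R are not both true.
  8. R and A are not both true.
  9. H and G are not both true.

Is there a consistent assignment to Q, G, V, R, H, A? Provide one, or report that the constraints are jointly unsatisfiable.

Q: False, G: True, V: True, R: False, H: False, A: True

  (1) R=F ⇒ Q: vacuous ✓
  (2) Q=F ⇒ V: vacuous ✓
  (3) {R, G}: 1 true — at least one ✓
  (4) {Q, R, A}: 1 true — at most one ✓
  (5) {R, Q, V, H}: 1/4 true — not all ✓
  (6) {V, R}: 1 true — at most one ✓
  (7) G=T, R=F — not both ✓
  (8) R=F, A=T — not both ✓
  (9) H=F, G=T — not both ✓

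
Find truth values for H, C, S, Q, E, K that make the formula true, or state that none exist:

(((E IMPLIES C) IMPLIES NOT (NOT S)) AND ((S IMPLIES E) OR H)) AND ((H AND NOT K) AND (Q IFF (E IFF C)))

H=T, C=F, S=F, Q=F, E=T, K=F

  ((E IMPLIES C) IMPLIES NOT (NOT S)) AND ((S IMPLIES E) OR H) = True
    (E IMPLIES C) IMPLIES NOT (NOT S) = True
      E IMPLIES C = False
      NOT (NOT S) = False
        NOT S = True
    (S IMPLIES E) OR H = True
      S IMPLIES E = True
  (H AND NOT K) AND (Q IFF (E IFF C)) = True
    H AND NOT K = True
      NOT K = True
    Q IFF (E IFF C) = True
      E IFF C = False
Both conjuncts True, so the formula holds.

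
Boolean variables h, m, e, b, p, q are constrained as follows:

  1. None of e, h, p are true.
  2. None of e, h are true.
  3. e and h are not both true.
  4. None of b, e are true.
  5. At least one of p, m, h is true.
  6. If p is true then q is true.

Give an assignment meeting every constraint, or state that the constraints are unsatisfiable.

h = False; m = True; e = False; b = False; p = False; q = True

  (1) {e, h, p}: 0 true — none ✓
  (2) {e, h}: 0 true — none ✓
  (3) e=F, h=F — not both ✓
  (4) {b, e}: 0 true — none ✓
  (5) {p, m, h}: 1 true — at least one ✓
  (6) p=F ⇒ q: vacuous ✓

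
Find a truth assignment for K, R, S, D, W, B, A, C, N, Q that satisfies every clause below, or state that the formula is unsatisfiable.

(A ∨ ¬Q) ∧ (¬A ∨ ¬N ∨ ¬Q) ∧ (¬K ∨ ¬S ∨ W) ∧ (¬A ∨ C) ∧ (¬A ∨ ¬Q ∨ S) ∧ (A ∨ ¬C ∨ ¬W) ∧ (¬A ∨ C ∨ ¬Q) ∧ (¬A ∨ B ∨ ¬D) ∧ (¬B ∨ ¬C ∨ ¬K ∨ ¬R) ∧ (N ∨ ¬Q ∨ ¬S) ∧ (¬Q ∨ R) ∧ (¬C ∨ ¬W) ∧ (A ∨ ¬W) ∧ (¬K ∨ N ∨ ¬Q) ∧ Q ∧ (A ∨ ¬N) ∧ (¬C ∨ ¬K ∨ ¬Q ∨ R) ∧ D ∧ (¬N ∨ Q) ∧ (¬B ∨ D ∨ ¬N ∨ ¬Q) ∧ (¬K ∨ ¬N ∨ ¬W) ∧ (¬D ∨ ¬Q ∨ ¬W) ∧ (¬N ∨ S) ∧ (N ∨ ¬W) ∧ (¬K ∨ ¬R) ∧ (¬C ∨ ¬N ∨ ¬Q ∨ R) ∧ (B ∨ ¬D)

UNSATISFIABLE

Case Q = True:
  (A ∨ ¬Q) forces A = True.
  (¬A ∨ ¬N ∨ ¬Q) forces N = False.
  (¬A ∨ C) forces C = True.
  (¬A ∨ ¬Q ∨ S) forces S = True.
  Clause (N ∨ ¬Q ∨ ¬S) is falsified — contradiction.
Case Q = False:
  Clause (Q) is falsified — contradiction.
Both cases fail, so the formula is unsatisfiable.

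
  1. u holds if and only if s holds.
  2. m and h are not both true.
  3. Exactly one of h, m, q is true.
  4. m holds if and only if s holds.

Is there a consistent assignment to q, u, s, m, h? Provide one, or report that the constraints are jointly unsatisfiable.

q=F; u=F; s=F; m=F; h=T

  (1) u=F, s=F — same ✓
  (2) m=F, h=T — not both ✓
  (3) {h, m, q}: 1 true — exactly one ✓
  (4) m=F, s=F — same ✓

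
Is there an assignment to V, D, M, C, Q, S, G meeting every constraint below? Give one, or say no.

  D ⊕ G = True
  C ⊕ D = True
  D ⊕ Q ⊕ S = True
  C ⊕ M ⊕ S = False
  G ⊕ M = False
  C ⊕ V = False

V=T, D=F, M=T, C=T, Q=T, S=F, G=T

D ⊕ G = F ⊕ T = True ✓
C ⊕ D = T ⊕ F = True ✓
D ⊕ Q ⊕ S = F ⊕ T ⊕ F = True ✓
C ⊕ M ⊕ S = T ⊕ T ⊕ F = False ✓
G ⊕ M = T ⊕ T = False ✓
C ⊕ V = T ⊕ T = False ✓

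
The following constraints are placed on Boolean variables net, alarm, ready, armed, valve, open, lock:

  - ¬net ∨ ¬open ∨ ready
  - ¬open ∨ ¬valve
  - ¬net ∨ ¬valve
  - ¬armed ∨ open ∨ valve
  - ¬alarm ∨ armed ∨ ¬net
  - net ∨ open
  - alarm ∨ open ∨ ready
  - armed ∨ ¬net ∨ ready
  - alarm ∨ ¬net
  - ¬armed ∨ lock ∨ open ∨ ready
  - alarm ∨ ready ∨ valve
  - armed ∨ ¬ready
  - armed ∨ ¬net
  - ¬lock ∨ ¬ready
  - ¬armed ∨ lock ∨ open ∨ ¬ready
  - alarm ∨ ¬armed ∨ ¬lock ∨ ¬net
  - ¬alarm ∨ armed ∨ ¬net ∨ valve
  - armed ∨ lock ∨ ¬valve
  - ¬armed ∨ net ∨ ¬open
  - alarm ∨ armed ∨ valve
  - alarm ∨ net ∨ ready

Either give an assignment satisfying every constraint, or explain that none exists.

Set net = False.
  then (net ∨ open) forces open = True.
  then (¬armed ∨ net ∨ ¬open) forces armed = False.
  then (¬open ∨ ¬valve) forces valve = False.
  then (armed ∨ ¬ready) forces ready = False.
  then (alarm ∨ armed ∨ valve) forces alarm = True.
Set lock = True.
All clauses satisfied.

net = False, alarm = True, ready = False, armed = False, valve = False, open = True, lock = True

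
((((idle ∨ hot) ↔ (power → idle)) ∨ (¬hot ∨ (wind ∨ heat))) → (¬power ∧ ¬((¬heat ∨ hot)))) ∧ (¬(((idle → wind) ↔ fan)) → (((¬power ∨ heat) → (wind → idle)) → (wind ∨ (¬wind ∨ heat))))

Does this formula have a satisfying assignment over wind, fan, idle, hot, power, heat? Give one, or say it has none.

wind = False; fan = True; idle = False; hot = True; power = True; heat = False

  (((idle ∨ hot) ↔ (power → idle)) ∨ (¬hot ∨ (wind ∨ heat))) → (¬power ∧ ¬((¬heat ∨ hot))) = True
    ((idle ∨ hot) ↔ (power → idle)) ∨ (¬hot ∨ (wind ∨ heat)) = False
      (idle ∨ hot) ↔ (power → idle) = False
        idle ∨ hot = True
        power → idle = False
      ¬hot ∨ (wind ∨ heat) = False
        ¬hot = False
        wind ∨ heat = False
    ¬power ∧ ¬((¬heat ∨ hot)) = False
      ¬power = False
      ¬((¬heat ∨ hot)) = False
        ¬heat ∨ hot = True
          ¬heat = True
  ¬(((idle → wind) ↔ fan)) → (((¬power ∨ heat) → (wind → idle)) → (wind ∨ (¬wind ∨ heat))) = True
    ¬(((idle → wind) ↔ fan)) = False
      (idle → wind) ↔ fan = True
        idle → wind = True
    ((¬power ∨ heat) → (wind → idle)) → (wind ∨ (¬wind ∨ heat)) = True
      (¬power ∨ heat) → (wind → idle) = True
        ¬power ∨ heat = False
          ¬power = False
        wind → idle = True
      wind ∨ (¬wind ∨ heat) = True
        ¬wind ∨ heat = True
          ¬wind = True
Both conjuncts True, so the formula holds.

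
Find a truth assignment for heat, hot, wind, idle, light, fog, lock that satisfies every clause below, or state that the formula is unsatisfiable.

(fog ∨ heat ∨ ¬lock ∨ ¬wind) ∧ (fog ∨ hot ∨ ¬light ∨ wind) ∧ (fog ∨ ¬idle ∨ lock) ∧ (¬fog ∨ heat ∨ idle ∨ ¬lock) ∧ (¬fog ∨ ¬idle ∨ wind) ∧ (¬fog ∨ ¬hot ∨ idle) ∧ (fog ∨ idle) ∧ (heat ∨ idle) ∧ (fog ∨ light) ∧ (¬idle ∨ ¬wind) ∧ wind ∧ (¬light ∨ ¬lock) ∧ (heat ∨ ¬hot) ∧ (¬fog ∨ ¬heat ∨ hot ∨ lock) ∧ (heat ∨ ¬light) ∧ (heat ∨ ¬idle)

Unit clause (wind) forces wind = True.
In (¬idle ∨ ¬wind) only ¬idle is left, so idle = False.
In (fog ∨ idle) only fog is left, so fog = True.
In (heat ∨ idle) only heat is left, so heat = True.
In (¬fog ∨ ¬hot ∨ idle) only ¬hot is left, so hot = False.
In (¬fog ∨ ¬heat ∨ hot ∨ lock) only lock is left, so lock = True.
In (¬light ∨ ¬lock) only ¬light is left, so light = False.
All clauses satisfied.

heat: True, hot: False, wind: True, idle: False, light: False, fog: True, lock: True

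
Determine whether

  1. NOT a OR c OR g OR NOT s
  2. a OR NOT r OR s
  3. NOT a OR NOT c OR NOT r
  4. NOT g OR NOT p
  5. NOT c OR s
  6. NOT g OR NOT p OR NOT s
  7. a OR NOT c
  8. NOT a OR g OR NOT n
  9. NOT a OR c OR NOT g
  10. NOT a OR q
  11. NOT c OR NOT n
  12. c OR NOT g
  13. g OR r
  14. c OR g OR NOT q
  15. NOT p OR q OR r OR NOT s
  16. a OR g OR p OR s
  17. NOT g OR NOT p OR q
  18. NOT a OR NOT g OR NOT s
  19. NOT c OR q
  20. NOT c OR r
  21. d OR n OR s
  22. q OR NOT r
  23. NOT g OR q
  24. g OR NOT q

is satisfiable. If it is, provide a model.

Case g = True:
  (NOT g OR NOT p) forces p = False.
  (c OR NOT g) forces c = True.
  (NOT c OR s) forces s = True.
  (a OR NOT c) forces a = True.
  Clause (NOT a OR NOT g OR NOT s) is falsified — contradiction.
Case g = False:
  (g OR r) forces r = True.
  (q OR NOT r) forces q = True.
  Clause (g OR NOT q) is falsified — contradiction.
Both cases fail, so the formula is unsatisfiable.

No satisfying assignment exists.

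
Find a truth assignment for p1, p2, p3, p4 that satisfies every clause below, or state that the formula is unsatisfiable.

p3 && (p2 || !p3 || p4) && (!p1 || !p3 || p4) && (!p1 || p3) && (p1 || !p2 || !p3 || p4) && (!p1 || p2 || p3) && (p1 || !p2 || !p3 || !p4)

Unit clause (p3) forces p3 = True.
Set p1 = True.
  then (!p1 || !p3 || p4) forces p4 = True.
Set p2 = True.
Check each clause:
  (p3): p3 holds.
  (p2 || !p3 || p4): p2 holds.
  (!p1 || !p3 || p4): p4 holds.
  (!p1 || p3): p3 holds.
  (p1 || !p2 || !p3 || p4): p1 holds.
  (!p1 || p2 || p3): p2 holds.
  (p1 || !p2 || !p3 || !p4): p1 holds.
All clauses satisfied.

p1 = True, p2 = True, p3 = True, p4 = True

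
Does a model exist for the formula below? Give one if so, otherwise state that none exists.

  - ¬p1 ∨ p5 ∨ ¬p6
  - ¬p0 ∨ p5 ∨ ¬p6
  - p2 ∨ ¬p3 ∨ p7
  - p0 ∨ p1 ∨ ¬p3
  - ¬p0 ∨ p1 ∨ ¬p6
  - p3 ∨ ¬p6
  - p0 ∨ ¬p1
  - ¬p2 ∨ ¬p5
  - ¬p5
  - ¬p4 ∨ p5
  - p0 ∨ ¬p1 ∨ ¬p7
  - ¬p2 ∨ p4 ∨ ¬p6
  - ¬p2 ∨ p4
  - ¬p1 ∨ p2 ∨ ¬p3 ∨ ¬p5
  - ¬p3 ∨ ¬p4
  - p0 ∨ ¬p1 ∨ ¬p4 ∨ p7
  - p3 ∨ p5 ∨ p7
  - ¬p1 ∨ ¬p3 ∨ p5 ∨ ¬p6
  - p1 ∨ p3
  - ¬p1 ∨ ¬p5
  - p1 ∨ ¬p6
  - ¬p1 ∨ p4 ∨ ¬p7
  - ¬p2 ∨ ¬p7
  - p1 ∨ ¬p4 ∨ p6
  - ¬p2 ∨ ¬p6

p0=T, p1=F, p2=F, p3=T, p4=F, p5=F, p6=F, p7=T

Unit clause (¬p5) forces p5 = False.
In (¬p4 ∨ p5) only ¬p4 is left, so p4 = False.
In (¬p2 ∨ p4) only ¬p2 is left, so p2 = False.
Try p0 = False:
  (p0 ∨ ¬p1) forces p1 = False.
  (p0 ∨ p1 ∨ ¬p3) forces p3 = False.
  clause (p1 ∨ p3) is falsified — backtrack.
So p0 = True.
  then (¬p0 ∨ p5 ∨ ¬p6) forces p6 = False.
Try p1 = True:
  (¬p1 ∨ p4 ∨ ¬p7) forces p7 = False.
  (p2 ∨ ¬p3 ∨ p7) forces p3 = False.
  clause (p3 ∨ p5 ∨ p7) is falsified — backtrack.
So p1 = False.
  then (p1 ∨ p3) forces p3 = True.
  then (p2 ∨ ¬p3 ∨ p7) forces p7 = True.
All clauses satisfied.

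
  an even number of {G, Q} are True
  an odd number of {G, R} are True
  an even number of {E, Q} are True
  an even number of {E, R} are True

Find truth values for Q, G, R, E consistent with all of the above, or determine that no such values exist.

No satisfying assignment exists.

Adding constraints 1, 2, 3, 4 mod 2: every variable appears an even number of times on the left, so the left side is 0.
But the right sides sum to 1 (mod 2). 0 ≠ 1 — the system is inconsistent.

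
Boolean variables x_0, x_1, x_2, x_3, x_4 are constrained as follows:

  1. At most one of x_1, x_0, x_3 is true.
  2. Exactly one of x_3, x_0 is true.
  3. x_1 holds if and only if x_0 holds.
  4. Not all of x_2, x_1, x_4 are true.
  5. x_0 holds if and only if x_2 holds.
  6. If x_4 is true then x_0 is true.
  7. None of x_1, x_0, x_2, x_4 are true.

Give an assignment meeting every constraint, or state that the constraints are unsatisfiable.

x_0 = False, x_1 = False, x_2 = False, x_3 = True, x_4 = False

  (1) {x_1, x_0, x_3}: 1 true — at most one ✓
  (2) {x_3, x_0}: 1 true — exactly one ✓
  (3) x_1=F, x_0=F — same ✓
  (4) {x_2, x_1, x_4}: 0/3 true — not all ✓
  (5) x_0=F, x_2=F — same ✓
  (6) x_4=F ⇒ x_0: vacuous ✓
  (7) {x_1, x_0, x_2, x_4}: 0 true — none ✓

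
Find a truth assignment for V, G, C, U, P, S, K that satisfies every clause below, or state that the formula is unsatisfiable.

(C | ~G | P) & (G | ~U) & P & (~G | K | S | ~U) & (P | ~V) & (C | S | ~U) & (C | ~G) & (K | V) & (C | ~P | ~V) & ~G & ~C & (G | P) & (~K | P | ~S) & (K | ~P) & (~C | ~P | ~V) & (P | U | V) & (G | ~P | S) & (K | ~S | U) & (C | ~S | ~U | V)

V=F; G=F; C=F; U=F; P=T; S=T; K=T

Unit clause (P) forces P = True.
Unit clause (~G) forces G = False.
Unit clause (~C) forces C = False.
In (K | ~P) only K is left, so K = True.
In (G | ~P | S) only S is left, so S = True.
In (G | ~U) only ~U is left, so U = False.
In (C | ~P | ~V) only ~V is left, so V = False.
All clauses satisfied.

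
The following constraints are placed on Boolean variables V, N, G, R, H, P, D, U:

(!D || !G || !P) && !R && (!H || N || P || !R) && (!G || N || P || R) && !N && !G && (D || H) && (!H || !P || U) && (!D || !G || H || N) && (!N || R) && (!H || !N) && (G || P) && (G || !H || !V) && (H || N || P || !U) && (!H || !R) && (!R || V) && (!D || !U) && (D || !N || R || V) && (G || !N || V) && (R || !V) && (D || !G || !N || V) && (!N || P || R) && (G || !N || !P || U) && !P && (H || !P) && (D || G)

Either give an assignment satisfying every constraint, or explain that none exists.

Case N = True:
  Clause (!N) is falsified — contradiction.
Case N = False:
  (!R) forces R = False.
  (!G) forces G = False.
  (G || P) forces P = True.
  Clause (!P) is falsified — contradiction.
Both cases fail, so the formula is unsatisfiable.

The formula is unsatisfiable.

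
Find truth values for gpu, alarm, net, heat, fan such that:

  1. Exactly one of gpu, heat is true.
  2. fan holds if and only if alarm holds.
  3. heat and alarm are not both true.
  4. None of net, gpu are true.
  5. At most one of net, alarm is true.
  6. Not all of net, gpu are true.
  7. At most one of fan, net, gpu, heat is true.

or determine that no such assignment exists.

gpu = False, alarm = False, net = False, heat = True, fan = False

  (1) {gpu, heat}: 1 true — exactly one ✓
  (2) fan=F, alarm=F — same ✓
  (3) heat=T, alarm=F — not both ✓
  (4) {net, gpu}: 0 true — none ✓
  (5) {net, alarm}: 0 true — at most one ✓
  (6) {net, gpu}: 0/2 true — not all ✓
  (7) {fan, net, gpu, heat}: 1 true — at most one ✓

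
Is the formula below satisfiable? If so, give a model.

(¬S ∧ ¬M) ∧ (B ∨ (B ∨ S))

B = True, M = False, S = False

  ¬S ∧ ¬M = True
    ¬S = True
    ¬M = True
  B ∨ (B ∨ S) = True
    B ∨ S = True
Both conjuncts True, so the formula holds.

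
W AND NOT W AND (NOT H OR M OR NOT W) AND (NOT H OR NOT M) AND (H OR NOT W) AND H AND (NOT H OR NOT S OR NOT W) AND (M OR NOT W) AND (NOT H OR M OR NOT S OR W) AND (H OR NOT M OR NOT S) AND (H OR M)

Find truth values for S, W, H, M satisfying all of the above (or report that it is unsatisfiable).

UNSATISFIABLE

Case W = True:
  Clause (NOT W) is falsified — contradiction.
Case W = False:
  Clause (W) is falsified — contradiction.
Both cases fail, so the formula is unsatisfiable.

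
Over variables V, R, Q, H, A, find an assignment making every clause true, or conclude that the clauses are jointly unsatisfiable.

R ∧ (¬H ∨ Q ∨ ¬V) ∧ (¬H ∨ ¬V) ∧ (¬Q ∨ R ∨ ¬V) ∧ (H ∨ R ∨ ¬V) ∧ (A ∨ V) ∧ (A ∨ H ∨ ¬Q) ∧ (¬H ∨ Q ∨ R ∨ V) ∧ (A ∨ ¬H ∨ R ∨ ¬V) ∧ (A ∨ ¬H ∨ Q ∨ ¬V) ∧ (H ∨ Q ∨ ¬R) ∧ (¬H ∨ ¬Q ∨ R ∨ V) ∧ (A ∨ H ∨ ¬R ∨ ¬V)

V: False, R: True, Q: True, H: True, A: True

Unit clause (R) forces R = True.
Set V = False.
  then (A ∨ V) forces A = True.
Set Q = True.
Set H = True.
All clauses satisfied.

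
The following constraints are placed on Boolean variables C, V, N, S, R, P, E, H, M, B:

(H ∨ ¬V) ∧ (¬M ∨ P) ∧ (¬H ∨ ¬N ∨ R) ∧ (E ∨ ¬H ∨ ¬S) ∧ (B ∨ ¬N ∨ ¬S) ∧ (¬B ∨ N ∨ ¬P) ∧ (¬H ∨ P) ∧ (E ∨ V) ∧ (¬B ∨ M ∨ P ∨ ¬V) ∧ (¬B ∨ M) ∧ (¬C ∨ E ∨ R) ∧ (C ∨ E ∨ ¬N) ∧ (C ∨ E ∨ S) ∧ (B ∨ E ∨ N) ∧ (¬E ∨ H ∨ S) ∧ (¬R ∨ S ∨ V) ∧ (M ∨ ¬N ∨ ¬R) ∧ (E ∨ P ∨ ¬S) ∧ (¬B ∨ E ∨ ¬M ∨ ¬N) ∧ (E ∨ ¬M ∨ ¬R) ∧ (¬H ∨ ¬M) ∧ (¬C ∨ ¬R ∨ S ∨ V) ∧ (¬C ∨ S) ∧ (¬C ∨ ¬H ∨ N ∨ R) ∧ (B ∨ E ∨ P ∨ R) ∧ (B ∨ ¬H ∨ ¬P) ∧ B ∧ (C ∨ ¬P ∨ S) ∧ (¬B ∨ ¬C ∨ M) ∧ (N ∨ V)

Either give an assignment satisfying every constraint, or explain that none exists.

C = False, V = False, N = True, S = True, R = False, P = True, E = True, H = False, M = True, B = True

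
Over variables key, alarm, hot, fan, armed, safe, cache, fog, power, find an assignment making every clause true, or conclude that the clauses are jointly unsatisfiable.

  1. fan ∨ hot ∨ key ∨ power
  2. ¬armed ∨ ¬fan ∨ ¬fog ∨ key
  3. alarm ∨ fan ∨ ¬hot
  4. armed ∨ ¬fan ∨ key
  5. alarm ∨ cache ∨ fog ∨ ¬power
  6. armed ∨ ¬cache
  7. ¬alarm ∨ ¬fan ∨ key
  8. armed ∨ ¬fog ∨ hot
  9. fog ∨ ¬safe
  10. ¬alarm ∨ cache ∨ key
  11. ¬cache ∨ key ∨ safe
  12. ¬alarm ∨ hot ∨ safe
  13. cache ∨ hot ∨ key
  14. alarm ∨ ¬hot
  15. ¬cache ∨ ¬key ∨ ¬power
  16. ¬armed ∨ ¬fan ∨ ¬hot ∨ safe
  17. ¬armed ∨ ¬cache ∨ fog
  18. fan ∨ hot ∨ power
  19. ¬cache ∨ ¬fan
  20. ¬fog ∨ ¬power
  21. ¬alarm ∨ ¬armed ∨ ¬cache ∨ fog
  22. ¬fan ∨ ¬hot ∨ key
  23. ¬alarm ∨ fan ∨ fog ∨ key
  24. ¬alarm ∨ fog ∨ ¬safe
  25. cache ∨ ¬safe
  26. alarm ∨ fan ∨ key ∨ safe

Set key = True.
Set alarm = True.
Set hot = True.
Set fan = False.
Set armed = False.
  then (armed ∨ ¬cache) forces cache = False.
  then (cache ∨ ¬safe) forces safe = False.
Set fog = False.
Set power = False.
All clauses satisfied.

key=T, alarm=T, hot=T, fan=F, armed=F, safe=F, cache=F, fog=F, power=F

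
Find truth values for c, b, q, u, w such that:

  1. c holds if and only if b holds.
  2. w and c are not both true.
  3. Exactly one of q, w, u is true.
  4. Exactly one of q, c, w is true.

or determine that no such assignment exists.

c = False, b = False, q = False, u = False, w = True

  (1) c=F, b=F — same ✓
  (2) w=T, c=F — not both ✓
  (3) {q, w, u}: 1 true — exactly one ✓
  (4) {q, c, w}: 1 true — exactly one ✓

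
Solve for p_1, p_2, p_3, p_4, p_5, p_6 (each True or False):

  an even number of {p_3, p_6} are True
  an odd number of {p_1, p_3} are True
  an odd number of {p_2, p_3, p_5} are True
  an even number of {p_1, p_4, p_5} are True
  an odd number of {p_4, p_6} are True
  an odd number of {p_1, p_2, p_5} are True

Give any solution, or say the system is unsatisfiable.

UNSATISFIABLE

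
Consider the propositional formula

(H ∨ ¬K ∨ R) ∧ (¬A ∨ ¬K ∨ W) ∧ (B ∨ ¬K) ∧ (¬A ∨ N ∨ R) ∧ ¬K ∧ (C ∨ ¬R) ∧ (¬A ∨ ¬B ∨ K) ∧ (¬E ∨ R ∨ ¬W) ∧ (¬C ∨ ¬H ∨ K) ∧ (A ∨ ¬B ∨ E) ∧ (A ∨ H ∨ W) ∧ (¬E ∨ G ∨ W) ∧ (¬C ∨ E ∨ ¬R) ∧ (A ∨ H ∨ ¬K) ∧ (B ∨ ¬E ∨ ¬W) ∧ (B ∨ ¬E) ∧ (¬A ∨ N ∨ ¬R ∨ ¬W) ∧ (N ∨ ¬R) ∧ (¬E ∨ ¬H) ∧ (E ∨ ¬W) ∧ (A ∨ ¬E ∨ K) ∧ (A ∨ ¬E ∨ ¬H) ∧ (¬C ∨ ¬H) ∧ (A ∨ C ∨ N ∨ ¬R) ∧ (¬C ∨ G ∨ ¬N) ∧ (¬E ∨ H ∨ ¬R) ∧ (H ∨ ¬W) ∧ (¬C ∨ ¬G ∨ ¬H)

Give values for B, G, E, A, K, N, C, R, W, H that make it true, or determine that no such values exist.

Unit clause (¬K) forces K = False.
Try B = True:
  (¬A ∨ ¬B ∨ K) forces A = False.
  (A ∨ ¬B ∨ E) forces E = True.
  clause (A ∨ ¬E ∨ K) is falsified — backtrack.
So B = False.
  then (B ∨ ¬E) forces E = False.
  then (E ∨ ¬W) forces W = False.
Set G = True.
Set A = True.
Try N = False:
  (¬A ∨ N ∨ R) forces R = True.
  clause (N ∨ ¬R) is falsified — backtrack.
So N = True.
Set C = False.
  then (C ∨ ¬R) forces R = False.
Set H = True.
All clauses satisfied.

B: False, G: True, E: False, A: True, K: False, N: True, C: False, R: False, W: False, H: True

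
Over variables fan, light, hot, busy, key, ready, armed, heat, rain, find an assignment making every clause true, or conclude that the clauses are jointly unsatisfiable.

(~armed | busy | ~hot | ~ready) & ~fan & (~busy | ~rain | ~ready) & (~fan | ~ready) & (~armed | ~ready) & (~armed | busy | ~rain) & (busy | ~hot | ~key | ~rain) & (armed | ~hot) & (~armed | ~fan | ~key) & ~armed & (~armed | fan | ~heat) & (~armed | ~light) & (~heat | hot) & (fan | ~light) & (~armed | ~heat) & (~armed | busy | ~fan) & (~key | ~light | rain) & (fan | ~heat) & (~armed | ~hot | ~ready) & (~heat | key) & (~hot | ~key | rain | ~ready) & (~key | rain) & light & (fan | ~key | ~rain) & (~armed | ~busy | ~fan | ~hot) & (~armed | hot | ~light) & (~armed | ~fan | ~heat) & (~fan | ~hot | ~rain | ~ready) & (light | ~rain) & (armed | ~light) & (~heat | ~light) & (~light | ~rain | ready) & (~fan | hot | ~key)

Case light = True:
  (~fan) forces fan = False.
  Clause (fan | ~light) is falsified — contradiction.
Case light = False:
  Clause (light) is falsified — contradiction.
Both cases fail, so the formula is unsatisfiable.

The formula is unsatisfiable.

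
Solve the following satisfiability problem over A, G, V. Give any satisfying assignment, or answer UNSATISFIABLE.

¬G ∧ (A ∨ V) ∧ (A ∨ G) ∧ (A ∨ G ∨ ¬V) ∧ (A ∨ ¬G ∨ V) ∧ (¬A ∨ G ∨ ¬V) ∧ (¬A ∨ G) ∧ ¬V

Case G = True:
  Clause (¬G) is falsified — contradiction.
Case G = False:
  (A ∨ G) forces A = True.
  Clause (¬A ∨ G) is falsified — contradiction.
Both cases fail, so the formula is unsatisfiable.

Unsatisfiable — no assignment works.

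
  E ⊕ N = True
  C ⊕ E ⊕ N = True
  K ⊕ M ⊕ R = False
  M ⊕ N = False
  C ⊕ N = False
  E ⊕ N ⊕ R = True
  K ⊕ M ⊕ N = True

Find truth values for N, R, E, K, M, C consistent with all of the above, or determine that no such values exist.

Unsatisfiable — no assignment works.

Adding constraints 2, 3, 5, 6, 7 mod 2: every variable appears an even number of times on the left, so the left side is 0.
But the right sides sum to 1 (mod 2). 0 ≠ 1 — the system is inconsistent.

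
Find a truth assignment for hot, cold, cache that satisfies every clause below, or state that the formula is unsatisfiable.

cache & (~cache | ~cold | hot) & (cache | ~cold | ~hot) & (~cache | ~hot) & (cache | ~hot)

hot=F; cold=F; cache=T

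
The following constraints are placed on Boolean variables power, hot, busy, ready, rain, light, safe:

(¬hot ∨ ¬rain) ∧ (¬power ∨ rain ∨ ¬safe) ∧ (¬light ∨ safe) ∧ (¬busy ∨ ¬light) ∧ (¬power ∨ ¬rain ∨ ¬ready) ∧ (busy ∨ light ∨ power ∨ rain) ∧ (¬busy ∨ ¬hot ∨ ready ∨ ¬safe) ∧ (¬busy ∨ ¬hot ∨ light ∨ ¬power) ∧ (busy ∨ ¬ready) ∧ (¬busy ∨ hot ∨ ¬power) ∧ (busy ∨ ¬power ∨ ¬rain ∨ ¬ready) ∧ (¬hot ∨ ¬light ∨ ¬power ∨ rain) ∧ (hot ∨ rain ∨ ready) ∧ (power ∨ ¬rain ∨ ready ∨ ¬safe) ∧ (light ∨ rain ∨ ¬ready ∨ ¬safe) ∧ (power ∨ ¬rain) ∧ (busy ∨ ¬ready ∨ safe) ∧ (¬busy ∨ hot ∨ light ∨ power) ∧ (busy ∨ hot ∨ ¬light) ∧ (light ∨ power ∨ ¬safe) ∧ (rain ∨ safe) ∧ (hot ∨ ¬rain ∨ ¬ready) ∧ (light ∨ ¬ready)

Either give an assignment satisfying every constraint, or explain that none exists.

power: True, hot: False, busy: False, ready: False, rain: True, light: False, safe: True

Set power = True.
Try hot = True:
  (¬hot ∨ ¬rain) forces rain = False.
  (¬power ∨ rain ∨ ¬safe) forces safe = False.
  clause (rain ∨ safe) is falsified — backtrack.
So hot = False.
  then (¬busy ∨ hot ∨ ¬power) forces busy = False.
  then (busy ∨ hot ∨ ¬light) forces light = False.
  then (light ∨ ¬ready) forces ready = False.
  then (hot ∨ rain ∨ ready) forces rain = True.
Set safe = True.
All clauses satisfied.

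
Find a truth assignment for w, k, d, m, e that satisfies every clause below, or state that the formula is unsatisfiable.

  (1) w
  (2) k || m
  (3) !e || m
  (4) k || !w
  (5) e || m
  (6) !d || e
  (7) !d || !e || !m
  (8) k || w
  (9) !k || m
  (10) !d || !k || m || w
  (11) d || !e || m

Unit clause (w) forces w = True.
In (k || !w) only k is left, so k = True.
In (!k || m) only m is left, so m = True.
Try d = True:
  (!d || e) forces e = True.
  clause (!d || !e || !m) is falsified — backtrack.
So d = False.
Set e = True.
All clauses satisfied.

w = True, k = True, d = False, m = True, e = True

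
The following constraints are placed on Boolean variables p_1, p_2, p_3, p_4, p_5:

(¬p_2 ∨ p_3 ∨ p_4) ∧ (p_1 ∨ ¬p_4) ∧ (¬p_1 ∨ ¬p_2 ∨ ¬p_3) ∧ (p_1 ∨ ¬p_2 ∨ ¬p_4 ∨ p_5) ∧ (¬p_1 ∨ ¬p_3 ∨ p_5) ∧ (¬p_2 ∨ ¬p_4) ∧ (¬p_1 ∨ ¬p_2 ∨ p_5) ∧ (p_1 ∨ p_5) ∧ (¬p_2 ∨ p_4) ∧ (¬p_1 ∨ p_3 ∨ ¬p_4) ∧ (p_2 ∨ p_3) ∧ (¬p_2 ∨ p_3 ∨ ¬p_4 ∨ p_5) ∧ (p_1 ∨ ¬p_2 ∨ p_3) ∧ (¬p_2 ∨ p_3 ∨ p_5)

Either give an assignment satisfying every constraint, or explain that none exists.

p_1=T, p_2=F, p_3=T, p_4=F, p_5=T

Set p_1 = True.
Try p_2 = True:
  (¬p_1 ∨ ¬p_2 ∨ ¬p_3) forces p_3 = False.
  (¬p_2 ∨ p_3 ∨ p_4) forces p_4 = True.
  clause (¬p_2 ∨ ¬p_4) is falsified — backtrack.
So p_2 = False.
  then (p_2 ∨ p_3) forces p_3 = True.
  then (¬p_1 ∨ ¬p_3 ∨ p_5) forces p_5 = True.
Set p_4 = False.
All clauses satisfied.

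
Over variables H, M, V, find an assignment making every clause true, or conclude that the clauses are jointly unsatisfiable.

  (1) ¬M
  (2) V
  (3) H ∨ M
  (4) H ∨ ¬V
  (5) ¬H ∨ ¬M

H: True, M: False, V: True

Unit clause (¬M) forces M = False.
Unit clause (V) forces V = True.
In (H ∨ M) only H is left, so H = True.
Check each clause:
  (¬M): ¬M holds.
  (V): V holds.
  (H ∨ M): H holds.
  (H ∨ ¬V): H holds.
  (¬H ∨ ¬M): ¬M holds.
All clauses satisfied.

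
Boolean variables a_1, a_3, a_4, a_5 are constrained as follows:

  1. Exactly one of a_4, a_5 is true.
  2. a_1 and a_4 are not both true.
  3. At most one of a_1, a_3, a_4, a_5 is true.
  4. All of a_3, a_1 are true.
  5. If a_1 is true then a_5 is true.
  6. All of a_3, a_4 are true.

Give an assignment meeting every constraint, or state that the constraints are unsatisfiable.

The formula is unsatisfiable.

Case a_1 = True:
  (2) with a_1=T forces a_4 = False.
  Constraint (6) is violated (a_4=F) — contradiction.
Case a_1 = False:
  Constraint (4) is violated (a_1=F) — contradiction.
Both cases fail — unsatisfiable.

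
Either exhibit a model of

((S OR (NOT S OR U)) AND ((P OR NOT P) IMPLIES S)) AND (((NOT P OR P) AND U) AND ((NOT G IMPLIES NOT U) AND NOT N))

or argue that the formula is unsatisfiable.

U = True; N = False; G = True; P = False; S = True

  (S OR (NOT S OR U)) AND ((P OR NOT P) IMPLIES S) = True
    S OR (NOT S OR U) = True
      NOT S OR U = True
        NOT S = False
    (P OR NOT P) IMPLIES S = True
      P OR NOT P = True
        NOT P = True
  ((NOT P OR P) AND U) AND ((NOT G IMPLIES NOT U) AND NOT N) = True
    (NOT P OR P) AND U = True
      NOT P OR P = True
        NOT P = True
    (NOT G IMPLIES NOT U) AND NOT N = True
      NOT G IMPLIES NOT U = True
        NOT G = False
        NOT U = False
      NOT N = True
Both conjuncts True, so the formula holds.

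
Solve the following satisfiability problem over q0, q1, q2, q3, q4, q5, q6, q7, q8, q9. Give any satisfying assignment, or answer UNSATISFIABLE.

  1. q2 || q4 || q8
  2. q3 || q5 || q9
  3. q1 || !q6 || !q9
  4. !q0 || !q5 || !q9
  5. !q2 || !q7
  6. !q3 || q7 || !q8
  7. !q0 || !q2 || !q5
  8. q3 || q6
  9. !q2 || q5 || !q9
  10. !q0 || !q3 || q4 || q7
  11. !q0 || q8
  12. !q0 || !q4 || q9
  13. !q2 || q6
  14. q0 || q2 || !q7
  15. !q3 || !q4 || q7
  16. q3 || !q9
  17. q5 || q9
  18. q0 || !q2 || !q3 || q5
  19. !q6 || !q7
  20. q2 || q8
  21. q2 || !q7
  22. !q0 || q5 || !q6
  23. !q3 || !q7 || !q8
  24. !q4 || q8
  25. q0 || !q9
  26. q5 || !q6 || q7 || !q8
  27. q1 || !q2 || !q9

Set q0 = False.
  then (q0 || !q9) forces q9 = False.
  then (q5 || q9) forces q5 = True.
Set q1 = False.
Set q2 = True.
  then (!q2 || !q7) forces q7 = False.
  then (!q2 || q6) forces q6 = True.
Set q3 = False.
Set q4 = True.
  then (!q4 || q8) forces q8 = True.
All clauses satisfied.

q0: False; q1: False; q2: True; q3: False; q4: True; q5: True; q6: True; q7: False; q8: True; q9: False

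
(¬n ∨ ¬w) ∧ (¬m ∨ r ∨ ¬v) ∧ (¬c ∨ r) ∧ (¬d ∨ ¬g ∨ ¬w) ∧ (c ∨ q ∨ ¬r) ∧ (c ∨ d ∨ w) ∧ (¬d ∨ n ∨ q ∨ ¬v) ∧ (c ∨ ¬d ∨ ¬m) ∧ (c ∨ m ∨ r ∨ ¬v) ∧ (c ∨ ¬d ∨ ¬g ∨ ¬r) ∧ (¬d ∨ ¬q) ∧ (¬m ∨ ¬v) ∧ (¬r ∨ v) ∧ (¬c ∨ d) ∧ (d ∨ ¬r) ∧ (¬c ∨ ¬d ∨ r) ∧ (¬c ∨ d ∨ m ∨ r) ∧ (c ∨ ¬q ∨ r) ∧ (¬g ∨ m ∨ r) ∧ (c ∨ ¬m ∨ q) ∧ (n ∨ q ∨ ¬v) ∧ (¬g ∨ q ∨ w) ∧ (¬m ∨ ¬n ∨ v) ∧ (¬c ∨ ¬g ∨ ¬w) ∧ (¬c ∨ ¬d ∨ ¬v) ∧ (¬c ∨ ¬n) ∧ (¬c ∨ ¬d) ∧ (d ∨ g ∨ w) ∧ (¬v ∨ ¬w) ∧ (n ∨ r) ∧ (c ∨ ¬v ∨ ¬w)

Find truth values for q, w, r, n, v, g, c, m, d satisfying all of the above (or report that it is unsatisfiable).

Set q = False.
Try w = True:
  (¬n ∨ ¬w) forces n = False.
  (n ∨ q ∨ ¬v) forces v = False.
  (¬r ∨ v) forces r = False.
  clause (n ∨ r) is falsified — backtrack.
So w = False.
  then (¬g ∨ q ∨ w) forces g = False.
  then (d ∨ g ∨ w) forces d = True.
  then (¬c ∨ ¬d) forces c = False.
  then (c ∨ q ∨ ¬r) forces r = False.
  then (c ∨ ¬d ∨ ¬m) forces m = False.
  then (c ∨ m ∨ r ∨ ¬v) forces v = False.
  then (n ∨ r) forces n = True.
All clauses satisfied.

q: False, w: False, r: False, n: True, v: False, g: False, c: False, m: False, d: True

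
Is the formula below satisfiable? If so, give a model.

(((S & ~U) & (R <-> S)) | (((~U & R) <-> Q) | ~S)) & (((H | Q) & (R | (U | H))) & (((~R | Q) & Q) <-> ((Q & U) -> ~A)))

U: True; Q: True; S: False; R: False; A: False; H: False

  ((S & ~U) & (R <-> S)) | (((~U & R) <-> Q) | ~S) = True
    (S & ~U) & (R <-> S) = False
      S & ~U = False
        ~U = False
      R <-> S = True
    ((~U & R) <-> Q) | ~S = True
      (~U & R) <-> Q = False
        ~U & R = False
          ~U = False
      ~S = True
  ((H | Q) & (R | (U | H))) & (((~R | Q) & Q) <-> ((Q & U) -> ~A)) = True
    (H | Q) & (R | (U | H)) = True
      H | Q = True
      R | (U | H) = True
        U | H = True
    ((~R | Q) & Q) <-> ((Q & U) -> ~A) = True
      (~R | Q) & Q = True
        ~R | Q = True
          ~R = True
      (Q & U) -> ~A = True
        Q & U = True
        ~A = True
Both conjuncts True, so the formula holds.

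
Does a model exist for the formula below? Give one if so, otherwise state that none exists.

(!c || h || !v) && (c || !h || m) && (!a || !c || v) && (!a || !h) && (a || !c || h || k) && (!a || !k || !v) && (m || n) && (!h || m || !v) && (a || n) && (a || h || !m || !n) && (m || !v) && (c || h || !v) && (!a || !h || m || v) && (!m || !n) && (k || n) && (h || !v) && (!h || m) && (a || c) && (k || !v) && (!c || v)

c=F, h=F, v=F, k=T, a=T, n=T, m=F

Set c = False.
  then (a || c) forces a = True.
  then (!a || !h) forces h = False.
  then (c || h || !v) forces v = False.
Set k = True.
Set n = True.
  then (!m || !n) forces m = False.
All clauses satisfied.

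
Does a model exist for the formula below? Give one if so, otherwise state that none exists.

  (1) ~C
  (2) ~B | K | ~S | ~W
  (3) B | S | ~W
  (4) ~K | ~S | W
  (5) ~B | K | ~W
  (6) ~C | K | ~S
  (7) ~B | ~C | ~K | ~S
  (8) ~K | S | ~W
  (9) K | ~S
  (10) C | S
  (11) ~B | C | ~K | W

Unit clause (~C) forces C = False.
In (C | S) only S is left, so S = True.
In (K | ~S) only K is left, so K = True.
In (~K | ~S | W) only W is left, so W = True.
Set B = True.
All clauses satisfied.

B = True, W = True, K = True, C = False, S = True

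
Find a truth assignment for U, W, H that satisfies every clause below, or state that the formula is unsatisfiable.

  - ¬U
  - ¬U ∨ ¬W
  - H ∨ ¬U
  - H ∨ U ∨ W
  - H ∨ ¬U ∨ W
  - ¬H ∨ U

U = False, W = True, H = False

Unit clause (¬U) forces U = False.
In (¬H ∨ U) only ¬H is left, so H = False.
In (H ∨ U ∨ W) only W is left, so W = True.
Check each clause:
  (¬U): ¬U holds.
  (¬U ∨ ¬W): ¬U holds.
  (H ∨ ¬U): ¬U holds.
  (H ∨ U ∨ W): W holds.
  (H ∨ ¬U ∨ W): ¬U holds.
  (¬H ∨ U): ¬H holds.
All clauses satisfied.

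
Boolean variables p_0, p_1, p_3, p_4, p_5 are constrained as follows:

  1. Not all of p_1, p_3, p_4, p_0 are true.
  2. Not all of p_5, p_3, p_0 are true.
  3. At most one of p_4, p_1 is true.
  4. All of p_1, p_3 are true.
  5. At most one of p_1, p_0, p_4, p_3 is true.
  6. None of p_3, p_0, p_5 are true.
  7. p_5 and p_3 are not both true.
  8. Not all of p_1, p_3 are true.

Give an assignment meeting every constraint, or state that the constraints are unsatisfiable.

Case p_3 = True:
  Constraint (6) is violated (p_3=T) — contradiction.
Case p_3 = False:
  Constraint (4) is violated (p_3=F) — contradiction.
Both cases fail — unsatisfiable.

UNSATISFIABLE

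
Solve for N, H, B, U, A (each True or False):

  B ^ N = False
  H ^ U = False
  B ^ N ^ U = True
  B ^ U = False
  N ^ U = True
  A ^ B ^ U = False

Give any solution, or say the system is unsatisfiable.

Adding constraints 1, 4, 5 mod 2: every variable appears an even number of times on the left, so the left side is 0.
But the right sides sum to 1 (mod 2). 0 ≠ 1 — the system is inconsistent.

Unsatisfiable — no assignment works.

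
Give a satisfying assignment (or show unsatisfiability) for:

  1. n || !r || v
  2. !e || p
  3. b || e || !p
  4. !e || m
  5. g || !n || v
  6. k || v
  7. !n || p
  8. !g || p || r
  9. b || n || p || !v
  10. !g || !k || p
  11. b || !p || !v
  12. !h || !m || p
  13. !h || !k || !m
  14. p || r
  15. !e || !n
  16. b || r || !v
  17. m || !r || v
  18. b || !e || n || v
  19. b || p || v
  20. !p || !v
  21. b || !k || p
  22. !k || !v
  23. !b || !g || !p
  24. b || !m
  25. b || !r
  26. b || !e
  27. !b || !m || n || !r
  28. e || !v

m=F, p=T, e=F, r=F, b=T, k=T, v=F, n=F, g=F, h=F

Set m = False.
  then (!e || m) forces e = False.
  then (e || !v) forces v = False.
  then (k || v) forces k = True.
  then (m || !r || v) forces r = False.
  then (p || r) forces p = True.
  then (b || e || !p) forces b = True.
  then (!b || !g || !p) forces g = False.
  then (g || !n || v) forces n = False.
Set h = False.
All clauses satisfied.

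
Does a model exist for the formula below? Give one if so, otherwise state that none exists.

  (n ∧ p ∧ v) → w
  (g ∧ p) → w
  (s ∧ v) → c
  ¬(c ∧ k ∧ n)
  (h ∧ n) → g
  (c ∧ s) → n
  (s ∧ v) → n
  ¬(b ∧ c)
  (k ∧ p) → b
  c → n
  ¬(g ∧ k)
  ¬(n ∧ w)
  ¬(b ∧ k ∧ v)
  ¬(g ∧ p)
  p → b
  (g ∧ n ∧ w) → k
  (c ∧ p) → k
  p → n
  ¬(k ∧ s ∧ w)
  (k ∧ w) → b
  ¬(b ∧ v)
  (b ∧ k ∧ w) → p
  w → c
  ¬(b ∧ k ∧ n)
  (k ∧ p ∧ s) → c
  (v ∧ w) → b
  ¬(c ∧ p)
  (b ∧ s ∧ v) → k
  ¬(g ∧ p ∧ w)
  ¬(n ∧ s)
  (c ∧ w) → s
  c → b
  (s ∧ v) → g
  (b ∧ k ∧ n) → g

Try c = True:
  (¬b ∨ ¬c) forces b = False.
  clause (b ∨ ¬c) is falsified — backtrack.
So c = False.
  then (c ∨ ¬w) forces w = False.
Set p = False.
Set g = True.
  then (¬g ∨ ¬k) forces k = False.
Set s = True.
  then (¬n ∨ ¬s) forces n = False.
  then (n ∨ ¬s ∨ ¬v) forces v = False.
Set b = True.
Set h = False.
All clauses satisfied.

c=F; p=F; g=T; s=T; v=F; b=T; n=F; h=F; w=F; k=F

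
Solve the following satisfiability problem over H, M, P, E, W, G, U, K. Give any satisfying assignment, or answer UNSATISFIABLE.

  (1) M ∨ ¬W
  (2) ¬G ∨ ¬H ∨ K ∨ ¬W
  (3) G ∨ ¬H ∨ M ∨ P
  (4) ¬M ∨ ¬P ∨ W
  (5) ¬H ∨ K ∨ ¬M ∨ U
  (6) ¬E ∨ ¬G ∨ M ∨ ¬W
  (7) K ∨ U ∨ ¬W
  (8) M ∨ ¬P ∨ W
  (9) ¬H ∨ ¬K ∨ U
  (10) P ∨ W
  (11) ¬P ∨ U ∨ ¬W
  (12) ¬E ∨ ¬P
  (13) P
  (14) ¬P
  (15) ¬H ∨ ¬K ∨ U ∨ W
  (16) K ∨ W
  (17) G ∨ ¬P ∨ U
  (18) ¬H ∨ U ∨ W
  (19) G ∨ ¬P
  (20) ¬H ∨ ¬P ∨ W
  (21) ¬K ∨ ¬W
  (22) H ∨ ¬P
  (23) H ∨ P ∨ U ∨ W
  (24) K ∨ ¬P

Case P = True:
  Clause (¬P) is falsified — contradiction.
Case P = False:
  Clause (P) is falsified — contradiction.
Both cases fail, so the formula is unsatisfiable.

Unsatisfiable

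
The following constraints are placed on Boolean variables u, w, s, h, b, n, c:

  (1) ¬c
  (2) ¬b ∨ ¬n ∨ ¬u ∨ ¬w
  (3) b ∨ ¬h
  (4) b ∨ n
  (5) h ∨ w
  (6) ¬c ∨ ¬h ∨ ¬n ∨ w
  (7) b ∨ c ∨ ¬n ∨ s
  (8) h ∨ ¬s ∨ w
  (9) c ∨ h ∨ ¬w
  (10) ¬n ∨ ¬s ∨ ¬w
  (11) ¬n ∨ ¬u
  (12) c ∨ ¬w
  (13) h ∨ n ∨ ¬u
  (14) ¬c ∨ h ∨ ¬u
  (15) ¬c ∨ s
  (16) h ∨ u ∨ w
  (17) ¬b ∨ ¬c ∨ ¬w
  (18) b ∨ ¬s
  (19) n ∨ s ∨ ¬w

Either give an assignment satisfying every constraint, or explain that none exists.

u = True, w = False, s = True, h = True, b = True, n = False, c = False

Unit clause (¬c) forces c = False.
In (c ∨ ¬w) only ¬w is left, so w = False.
In (h ∨ w) only h is left, so h = True.
In (b ∨ ¬h) only b is left, so b = True.
Set u = True.
  then (¬n ∨ ¬u) forces n = False.
Set s = True.
All clauses satisfied.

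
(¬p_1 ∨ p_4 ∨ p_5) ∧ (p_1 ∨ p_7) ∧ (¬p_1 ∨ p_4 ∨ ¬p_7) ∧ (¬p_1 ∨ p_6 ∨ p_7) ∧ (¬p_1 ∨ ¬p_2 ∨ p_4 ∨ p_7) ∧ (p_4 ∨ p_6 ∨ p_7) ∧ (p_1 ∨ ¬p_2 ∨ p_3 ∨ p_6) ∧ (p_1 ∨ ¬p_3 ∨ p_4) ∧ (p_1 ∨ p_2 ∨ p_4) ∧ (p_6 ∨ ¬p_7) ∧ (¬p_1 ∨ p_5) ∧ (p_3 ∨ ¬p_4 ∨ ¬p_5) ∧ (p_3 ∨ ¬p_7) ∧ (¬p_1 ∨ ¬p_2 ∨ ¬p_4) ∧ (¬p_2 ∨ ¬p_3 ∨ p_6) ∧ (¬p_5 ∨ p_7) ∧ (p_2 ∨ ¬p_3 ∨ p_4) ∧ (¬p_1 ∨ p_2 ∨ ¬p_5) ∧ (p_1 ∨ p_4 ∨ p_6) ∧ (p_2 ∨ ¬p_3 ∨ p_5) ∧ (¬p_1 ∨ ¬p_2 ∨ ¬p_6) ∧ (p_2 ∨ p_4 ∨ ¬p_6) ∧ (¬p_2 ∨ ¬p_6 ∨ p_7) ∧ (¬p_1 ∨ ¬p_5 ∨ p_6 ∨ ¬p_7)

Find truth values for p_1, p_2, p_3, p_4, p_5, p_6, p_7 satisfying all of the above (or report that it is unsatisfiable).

Set p_1 = False.
  then (p_1 ∨ p_7) forces p_7 = True.
  then (p_6 ∨ ¬p_7) forces p_6 = True.
  then (p_3 ∨ ¬p_7) forces p_3 = True.
  then (p_1 ∨ ¬p_3 ∨ p_4) forces p_4 = True.
Set p_2 = True.
Set p_5 = True.
All clauses satisfied.

p_1 = False; p_2 = True; p_3 = True; p_4 = True; p_5 = True; p_6 = True; p_7 = True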